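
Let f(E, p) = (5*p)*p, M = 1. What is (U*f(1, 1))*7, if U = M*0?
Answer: 0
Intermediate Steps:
U = 0 (U = 1*0 = 0)
f(E, p) = 5*p²
(U*f(1, 1))*7 = (0*(5*1²))*7 = (0*(5*1))*7 = (0*5)*7 = 0*7 = 0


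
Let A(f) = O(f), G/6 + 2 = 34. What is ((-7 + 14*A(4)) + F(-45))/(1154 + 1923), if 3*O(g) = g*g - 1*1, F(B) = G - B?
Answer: 300/3077 ≈ 0.097498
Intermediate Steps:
G = 192 (G = -12 + 6*34 = -12 + 204 = 192)
F(B) = 192 - B
O(g) = -⅓ + g²/3 (O(g) = (g*g - 1*1)/3 = (g² - 1)/3 = (-1 + g²)/3 = -⅓ + g²/3)
A(f) = -⅓ + f²/3
((-7 + 14*A(4)) + F(-45))/(1154 + 1923) = ((-7 + 14*(-⅓ + (⅓)*4²)) + (192 - 1*(-45)))/(1154 + 1923) = ((-7 + 14*(-⅓ + (⅓)*16)) + (192 + 45))/3077 = ((-7 + 14*(-⅓ + 16/3)) + 237)*(1/3077) = ((-7 + 14*5) + 237)*(1/3077) = ((-7 + 70) + 237)*(1/3077) = (63 + 237)*(1/3077) = 300*(1/3077) = 300/3077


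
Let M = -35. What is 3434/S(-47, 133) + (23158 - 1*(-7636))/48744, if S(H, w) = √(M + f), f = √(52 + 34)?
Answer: 15397/24372 - 3434*I/√(35 - √86) ≈ 0.63175 - 677.04*I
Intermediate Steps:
f = √86 ≈ 9.2736
S(H, w) = √(-35 + √86)
3434/S(-47, 133) + (23158 - 1*(-7636))/48744 = 3434/(√(-35 + √86)) + (23158 - 1*(-7636))/48744 = 3434/√(-35 + √86) + (23158 + 7636)*(1/48744) = 3434/√(-35 + √86) + 30794*(1/48744) = 3434/√(-35 + √86) + 15397/24372 = 15397/24372 + 3434/√(-35 + √86)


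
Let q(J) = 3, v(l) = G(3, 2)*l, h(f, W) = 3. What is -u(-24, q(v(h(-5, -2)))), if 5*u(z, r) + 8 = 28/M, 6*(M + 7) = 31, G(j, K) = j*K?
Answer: 256/55 ≈ 4.6545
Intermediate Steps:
G(j, K) = K*j
M = -11/6 (M = -7 + (1/6)*31 = -7 + 31/6 = -11/6 ≈ -1.8333)
v(l) = 6*l (v(l) = (2*3)*l = 6*l)
u(z, r) = -256/55 (u(z, r) = -8/5 + (28/(-11/6))/5 = -8/5 + (28*(-6/11))/5 = -8/5 + (1/5)*(-168/11) = -8/5 - 168/55 = -256/55)
-u(-24, q(v(h(-5, -2)))) = -1*(-256/55) = 256/55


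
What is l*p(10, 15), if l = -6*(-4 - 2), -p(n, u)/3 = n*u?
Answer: -16200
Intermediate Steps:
p(n, u) = -3*n*u
l = 36 (l = -6*(-6) = 36)
l*p(10, 15) = 36*(-3*10*15) = 36*(-450) = -16200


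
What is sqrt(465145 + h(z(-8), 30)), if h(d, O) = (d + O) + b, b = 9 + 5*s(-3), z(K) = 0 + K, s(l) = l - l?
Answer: 2*sqrt(116294) ≈ 682.04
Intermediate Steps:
s(l) = 0
z(K) = K
b = 9 (b = 9 + 5*0 = 9 + 0 = 9)
h(d, O) = 9 + O + d (h(d, O) = (d + O) + 9 = (O + d) + 9 = 9 + O + d)
sqrt(465145 + h(z(-8), 30)) = sqrt(465145 + (9 + 30 - 8)) = sqrt(465145 + 31) = sqrt(465176) = 2*sqrt(116294)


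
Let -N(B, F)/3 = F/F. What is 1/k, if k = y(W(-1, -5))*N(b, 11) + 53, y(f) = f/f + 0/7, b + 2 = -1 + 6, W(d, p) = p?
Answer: 1/50 ≈ 0.020000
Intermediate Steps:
b = 3 (b = -2 + (-1 + 6) = -2 + 5 = 3)
y(f) = 1 (y(f) = 1 + 0*(1/7) = 1 + 0 = 1)
N(B, F) = -3 (N(B, F) = -3*F/F = -3*1 = -3)
k = 50 (k = 1*(-3) + 53 = -3 + 53 = 50)
1/k = 1/50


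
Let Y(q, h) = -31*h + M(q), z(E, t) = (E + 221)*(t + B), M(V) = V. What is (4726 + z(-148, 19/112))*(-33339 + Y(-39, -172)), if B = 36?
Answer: -11569465805/56 ≈ -2.0660e+8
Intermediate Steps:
z(E, t) = (36 + t)*(221 + E) (z(E, t) = (E + 221)*(t + 36) = (221 + E)*(36 + t) = (36 + t)*(221 + E))
Y(q, h) = q - 31*h (Y(q, h) = -31*h + q = q - 31*h)
(4726 + z(-148, 19/112))*(-33339 + Y(-39, -172)) = (4726 + (7956 + 36*(-148) + 221*(19/112) - 2812/112))*(-33339 + (-39 - 31*(-172))) = (4726 + (7956 - 5328 + 221*(19*(1/112)) - 2812/112))*(-33339 + (-39 + 5332)) = (4726 + (7956 - 5328 + 221*(19/112) - 148*19/112))*(-33339 + 5293) = (4726 + (7956 - 5328 + 4199/112 - 703/28))*(-28046) = (4726 + 295723/112)*(-28046) = (825035/112)*(-28046) = -11569465805/56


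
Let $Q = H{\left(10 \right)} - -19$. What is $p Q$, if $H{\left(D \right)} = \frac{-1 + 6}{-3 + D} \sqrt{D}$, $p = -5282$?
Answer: $-100358 - \frac{26410 \sqrt{10}}{7} \approx -1.1229 \cdot 10^{5}$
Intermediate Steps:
$H{\left(D \right)} = \frac{5 \sqrt{D}}{-3 + D}$ ($H{\left(D \right)} = \frac{5}{-3 + D} \sqrt{D} = \frac{5 \sqrt{D}}{-3 + D}$)
$Q = 19 + \frac{5 \sqrt{10}}{7}$ ($Q = \frac{5 \sqrt{10}}{-3 + 10} - -19 = \frac{5 \sqrt{10}}{7} + 19 = 19 + \frac{5 \sqrt{10}}{7} \approx 21.259$)
$p Q = - 5282 \left(19 + \frac{5 \sqrt{10}}{7}\right) = -100358 - \frac{26410 \sqrt{10}}{7}$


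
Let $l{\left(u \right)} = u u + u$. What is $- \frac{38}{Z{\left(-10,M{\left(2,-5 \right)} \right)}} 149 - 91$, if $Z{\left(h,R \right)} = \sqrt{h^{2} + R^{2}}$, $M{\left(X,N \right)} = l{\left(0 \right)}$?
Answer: $- \frac{3286}{5} \approx -657.2$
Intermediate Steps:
$l{\left(u \right)} = u + u^{2}$ ($l{\left(u \right)} = u^{2} + u = u + u^{2}$)
$M{\left(X,N \right)} = 0$ ($M{\left(X,N \right)} = 0 \left(1 + 0\right) = 0 \cdot 1 = 0$)
$Z{\left(h,R \right)} = \sqrt{R^{2} + h^{2}}$
$- \frac{38}{Z{\left(-10,M{\left(2,-5 \right)} \right)}} 149 - 91 = - \frac{38}{\sqrt{0^{2} + \left(-10\right)^{2}}} \cdot 149 - 91 = - \frac{38}{\sqrt{0 + 100}} \cdot 149 - 91 = - \frac{38}{\sqrt{100}} \cdot 149 - 91 = - \frac{38}{10} \cdot 149 - 91 = \left(-38\right) \frac{1}{10} \cdot 149 - 91 = \left(- \frac{19}{5}\right) 149 - 91 = - \frac{2831}{5} - 91 = - \frac{3286}{5}$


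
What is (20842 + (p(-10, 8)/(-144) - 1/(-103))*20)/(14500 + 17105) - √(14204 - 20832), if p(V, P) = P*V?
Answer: 19331014/29297835 - 2*I*√1657 ≈ 0.65981 - 81.412*I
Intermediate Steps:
(20842 + (p(-10, 8)/(-144) - 1/(-103))*20)/(14500 + 17105) - √(14204 - 20832) = (20842 + ((8*(-10))/(-144) - 1/(-103))*20)/(14500 + 17105) - √(14204 - 20832) = (20842 + (-80*(-1/144) - 1*(-1/103))*20)/31605 - √(-6628) = (20842 + (5/9 + 1/103)*20)*(1/31605) - 2*I*√1657 = (20842 + (524/927)*20)*(1/31605) - 2*I*√1657 = (20842 + 10480/927)*(1/31605) - 2*I*√1657 = (19331014/927)*(1/31605) - 2*I*√1657 = 19331014/29297835 - 2*I*√1657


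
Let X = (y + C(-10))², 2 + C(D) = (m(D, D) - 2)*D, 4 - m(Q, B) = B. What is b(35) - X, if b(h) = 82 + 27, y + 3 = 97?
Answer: -675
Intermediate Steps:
m(Q, B) = 4 - B
C(D) = -2 + D*(2 - D) (C(D) = -2 + ((4 - D) - 2)*D = -2 + (2 - D)*D = -2 + D*(2 - D))
y = 94 (y = -3 + 97 = 94)
b(h) = 109
X = 784 (X = (94 + (-2 - 1*(-10)² + 2*(-10)))² = (94 + (-2 - 1*100 - 20))² = (94 + (-2 - 100 - 20))² = (94 - 122)² = (-28)² = 784)
b(35) - X = 109 - 1*784 = 109 - 784 = -675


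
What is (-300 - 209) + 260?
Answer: -249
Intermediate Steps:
(-300 - 209) + 260 = -509 + 260 = -249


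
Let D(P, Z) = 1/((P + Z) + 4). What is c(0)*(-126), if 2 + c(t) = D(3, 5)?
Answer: 483/2 ≈ 241.50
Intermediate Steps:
D(P, Z) = 1/(4 + P + Z)
c(t) = -23/12 (c(t) = -2 + 1/(4 + 3 + 5) = -2 + 1/12 = -23/12)
c(0)*(-126) = -23/12*(-126) = 483/2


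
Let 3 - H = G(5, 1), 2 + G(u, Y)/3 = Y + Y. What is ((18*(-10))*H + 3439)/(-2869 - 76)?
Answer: -2899/2945 ≈ -0.98438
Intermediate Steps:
G(u, Y) = -6 + 6*Y (G(u, Y) = -6 + 3*(Y + Y) = -6 + 3*(2*Y) = -6 + 6*Y)
H = 3 (H = 3 - (-6 + 6*1) = 3 - (-6 + 6) = 3 - 1*0 = 3 + 0 = 3)
((18*(-10))*H + 3439)/(-2869 - 76) = ((18*(-10))*3 + 3439)/(-2869 - 76) = (-180*3 + 3439)/(-2945) = (-540 + 3439)*(-1/2945) = 2899*(-1/2945) = -2899/2945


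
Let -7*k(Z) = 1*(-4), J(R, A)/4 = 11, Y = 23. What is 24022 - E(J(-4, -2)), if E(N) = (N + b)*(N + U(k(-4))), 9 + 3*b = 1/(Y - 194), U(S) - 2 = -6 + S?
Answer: 80289914/3591 ≈ 22359.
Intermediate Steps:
J(R, A) = 44 (J(R, A) = 4*11 = 44)
k(Z) = 4/7 (k(Z) = -(-4)/7 = -⅐*(-4) = 4/7)
U(S) = -4 + S (U(S) = 2 + (-6 + S) = -4 + S)
b = -1540/513 (b = -3 + 1/(3*(23 - 194)) = -3 + (⅓)/(-171) = -3 + (⅓)*(-1/171) = -3 - 1/513 = -1540/513 ≈ -3.0019)
E(N) = (-1540/513 + N)*(-24/7 + N) (E(N) = (N - 1540/513)*(N + (-4 + 4/7)) = (-1540/513 + N)*(N - 24/7) = (-1540/513 + N)*(-24/7 + N))
24022 - E(J(-4, -2)) = 24022 - (1760/171 + 44² - 23092/3591*44) = 24022 - (1760/171 + 1936 - 1016048/3591) = 24022 - 1*5973088/3591 = 24022 - 5973088/3591 = 80289914/3591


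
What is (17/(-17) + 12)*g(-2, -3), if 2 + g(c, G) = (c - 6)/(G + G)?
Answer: -22/3 ≈ -7.3333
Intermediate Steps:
g(c, G) = -2 + (-6 + c)/(2*G) (g(c, G) = -2 + (c - 6)/(G + G) = -2 + (-6 + c)/((2*G)) = -2 + (-6 + c)*(1/(2*G)) = -2 + (-6 + c)/(2*G))
(17/(-17) + 12)*g(-2, -3) = (17/(-17) + 12)*((½)*(-6 - 2 - 4*(-3))/(-3)) = (17*(-1/17) + 12)*((½)*(-⅓)*(-6 - 2 + 12)) = (-1 + 12)*((½)*(-⅓)*4) = 11*(-⅔) = -22/3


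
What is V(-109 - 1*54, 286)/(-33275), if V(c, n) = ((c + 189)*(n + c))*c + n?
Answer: 520988/33275 ≈ 15.657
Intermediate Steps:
V(c, n) = n + c*(189 + c)*(c + n) (V(c, n) = ((189 + c)*(c + n))*c + n = c*(189 + c)*(c + n) + n = n + c*(189 + c)*(c + n))
V(-109 - 1*54, 286)/(-33275) = (286 + (-109 - 1*54)³ + 189*(-109 - 1*54)² + 286*(-109 - 1*54)² + 189*(-109 - 1*54)*286)/(-33275) = (286 + (-109 - 54)³ + 189*(-109 - 54)² + 286*(-109 - 54)² + 189*(-109 - 54)*286)*(-1/33275) = (286 + (-163)³ + 189*(-163)² + 286*(-163)² + 189*(-163)*286)*(-1/33275) = (286 - 4330747 + 189*26569 + 286*26569 - 8810802)*(-1/33275) = (286 - 4330747 + 5021541 + 7598734 - 8810802)*(-1/33275) = -520988*(-1/33275) = 520988/33275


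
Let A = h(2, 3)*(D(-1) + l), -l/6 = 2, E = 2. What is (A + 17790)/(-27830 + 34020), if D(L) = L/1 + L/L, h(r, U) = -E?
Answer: 8907/3095 ≈ 2.8779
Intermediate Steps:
h(r, U) = -2 (h(r, U) = -1*2 = -2)
l = -12 (l = -6*2 = -12)
D(L) = 1 + L (D(L) = L*1 + 1 = L + 1 = 1 + L)
A = 24 (A = -2*((1 - 1) - 12) = -2*(0 - 12) = -2*(-12) = 24)
(A + 17790)/(-27830 + 34020) = (24 + 17790)/(-27830 + 34020) = 17814/6190 = 17814*(1/6190) = 8907/3095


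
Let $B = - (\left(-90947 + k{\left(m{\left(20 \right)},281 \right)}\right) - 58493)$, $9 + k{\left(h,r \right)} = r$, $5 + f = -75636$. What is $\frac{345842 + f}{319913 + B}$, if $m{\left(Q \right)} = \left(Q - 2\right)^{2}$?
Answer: $\frac{270201}{469081} \approx 0.57602$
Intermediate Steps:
$f = -75641$ ($f = -5 - 75636 = -75641$)
$m{\left(Q \right)} = \left(-2 + Q\right)^{2}$
$k{\left(h,r \right)} = -9 + r$
$B = 149168$ ($B = - (\left(-90947 + \left(-9 + 281\right)\right) - 58493) = - (\left(-90947 + 272\right) - 58493) = - (-90675 - 58493) = \left(-1\right) \left(-149168\right) = 149168$)
$\frac{345842 + f}{319913 + B} = \frac{345842 - 75641}{319913 + 149168} = \frac{270201}{469081}$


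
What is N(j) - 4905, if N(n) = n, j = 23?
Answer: -4882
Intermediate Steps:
N(j) - 4905 = 23 - 4905 = -4882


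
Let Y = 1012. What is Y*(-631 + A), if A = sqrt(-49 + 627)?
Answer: -638572 + 17204*sqrt(2) ≈ -6.1424e+5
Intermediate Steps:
A = 17*sqrt(2) (A = sqrt(578) = 17*sqrt(2) ≈ 24.042)
Y*(-631 + A) = 1012*(-631 + 17*sqrt(2)) = -638572 + 17204*sqrt(2)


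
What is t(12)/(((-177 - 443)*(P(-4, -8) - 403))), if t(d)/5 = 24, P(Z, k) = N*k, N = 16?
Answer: 2/5487 ≈ 0.00036450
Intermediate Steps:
P(Z, k) = 16*k
t(d) = 120 (t(d) = 5*24 = 120)
t(12)/(((-177 - 443)*(P(-4, -8) - 403))) = 120/(((-177 - 443)*(16*(-8) - 403))) = 120/((-620*(-128 - 403))) = 120/((-620*(-531))) = 120/329220 = 120*(1/329220) = 2/5487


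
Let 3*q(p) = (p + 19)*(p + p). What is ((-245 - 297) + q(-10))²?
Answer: 362404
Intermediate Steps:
q(p) = 2*p*(19 + p)/3 (q(p) = ((p + 19)*(p + p))/3 = ((19 + p)*(2*p))/3 = (2*p*(19 + p))/3 = 2*p*(19 + p)/3)
((-245 - 297) + q(-10))² = ((-245 - 297) + (⅔)*(-10)*(19 - 10))² = (-542 + (⅔)*(-10)*9)² = (-542 - 60)² = (-602)² = 362404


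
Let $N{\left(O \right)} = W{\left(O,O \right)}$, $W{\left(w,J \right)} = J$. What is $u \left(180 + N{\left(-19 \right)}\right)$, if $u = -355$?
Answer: $-57155$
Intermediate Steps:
$N{\left(O \right)} = O$
$u \left(180 + N{\left(-19 \right)}\right) = - 355 \left(180 - 19\right) = \left(-355\right) 161 = -57155$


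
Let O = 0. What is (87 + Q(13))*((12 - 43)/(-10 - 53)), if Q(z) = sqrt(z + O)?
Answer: 899/21 + 31*sqrt(13)/63 ≈ 44.584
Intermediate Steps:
Q(z) = sqrt(z) (Q(z) = sqrt(z + 0) = sqrt(z))
(87 + Q(13))*((12 - 43)/(-10 - 53)) = (87 + sqrt(13))*((12 - 43)/(-10 - 53)) = (87 + sqrt(13))*(-31/(-63)) = (87 + sqrt(13))*(-31*(-1/63)) = (87 + sqrt(13))*(31/63) = 899/21 + 31*sqrt(13)/63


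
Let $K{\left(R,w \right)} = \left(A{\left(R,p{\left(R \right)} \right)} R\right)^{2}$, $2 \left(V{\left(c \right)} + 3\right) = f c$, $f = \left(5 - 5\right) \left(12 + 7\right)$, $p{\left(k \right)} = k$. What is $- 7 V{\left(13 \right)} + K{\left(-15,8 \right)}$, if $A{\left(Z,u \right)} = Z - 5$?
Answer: $90021$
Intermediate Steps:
$f = 0$ ($f = 0 \cdot 19 = 0$)
$A{\left(Z,u \right)} = -5 + Z$
$V{\left(c \right)} = -3$ ($V{\left(c \right)} = -3 + \frac{0 c}{2} = -3 + \frac{1}{2} \cdot 0 = -3 + 0 = -3$)
$K{\left(R,w \right)} = R^{2} \left(-5 + R\right)^{2}$ ($K{\left(R,w \right)} = \left(\left(-5 + R\right) R\right)^{2} = \left(R \left(-5 + R\right)\right)^{2} = R^{2} \left(-5 + R\right)^{2}$)
$- 7 V{\left(13 \right)} + K{\left(-15,8 \right)} = \left(-7\right) \left(-3\right) + \left(-15\right)^{2} \left(-5 - 15\right)^{2} = 21 + 225 \left(-20\right)^{2} = 21 + 225 \cdot 400 = 21 + 90000 = 90021$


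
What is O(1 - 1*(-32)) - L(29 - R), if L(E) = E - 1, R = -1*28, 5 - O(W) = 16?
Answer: -67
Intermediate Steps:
O(W) = -11 (O(W) = 5 - 1*16 = 5 - 16 = -11)
R = -28
L(E) = -1 + E
O(1 - 1*(-32)) - L(29 - R) = -11 - (-1 + (29 - 1*(-28))) = -11 - (-1 + (29 + 28)) = -11 - (-1 + 57) = -11 - 1*56 = -11 - 56 = -67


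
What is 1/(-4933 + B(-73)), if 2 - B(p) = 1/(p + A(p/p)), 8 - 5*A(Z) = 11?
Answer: -368/1814603 ≈ -0.00020280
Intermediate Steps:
A(Z) = -⅗ (A(Z) = 8/5 - ⅕*11 = 8/5 - 11/5 = -⅗)
B(p) = 2 - 1/(-⅗ + p) (B(p) = 2 - 1/(p - ⅗) = 2 - 1/(-⅗ + p))
1/(-4933 + B(-73)) = 1/(-4933 + (-11 + 10*(-73))/(-3 + 5*(-73))) = 1/(-4933 + (-11 - 730)/(-3 - 365)) = 1/(-4933 - 741/(-368)) = 1/(-4933 - 1/368*(-741)) = 1/(-4933 + 741/368) = 1/(-1814603/368) = -368/1814603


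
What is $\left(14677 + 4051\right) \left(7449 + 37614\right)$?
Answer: $843939864$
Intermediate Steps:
$\left(14677 + 4051\right) \left(7449 + 37614\right) = 18728 \cdot 45063 = 843939864$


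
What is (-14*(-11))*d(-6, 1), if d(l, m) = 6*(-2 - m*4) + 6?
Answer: -4620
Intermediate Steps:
d(l, m) = -6 - 24*m (d(l, m) = 6*(-2 - 4*m) + 6 = (-12 - 24*m) + 6 = -6 - 24*m)
(-14*(-11))*d(-6, 1) = (-14*(-11))*(-6 - 24*1) = 154*(-6 - 24) = 154*(-30) = -4620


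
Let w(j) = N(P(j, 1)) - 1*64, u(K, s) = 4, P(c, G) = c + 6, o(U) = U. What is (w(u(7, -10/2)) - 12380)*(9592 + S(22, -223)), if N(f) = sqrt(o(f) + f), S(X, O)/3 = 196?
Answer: -126679920 + 20360*sqrt(5) ≈ -1.2663e+8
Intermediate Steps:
S(X, O) = 588 (S(X, O) = 3*196 = 588)
P(c, G) = 6 + c
N(f) = sqrt(2)*sqrt(f) (N(f) = sqrt(f + f) = sqrt(2*f) = sqrt(2)*sqrt(f))
w(j) = -64 + sqrt(2)*sqrt(6 + j) (w(j) = sqrt(2)*sqrt(6 + j) - 1*64 = sqrt(2)*sqrt(6 + j) - 64 = -64 + sqrt(2)*sqrt(6 + j))
(w(u(7, -10/2)) - 12380)*(9592 + S(22, -223)) = ((-64 + sqrt(12 + 2*4)) - 12380)*(9592 + 588) = ((-64 + sqrt(12 + 8)) - 12380)*10180 = ((-64 + sqrt(20)) - 12380)*10180 = ((-64 + 2*sqrt(5)) - 12380)*10180 = (-12444 + 2*sqrt(5))*10180 = -126679920 + 20360*sqrt(5)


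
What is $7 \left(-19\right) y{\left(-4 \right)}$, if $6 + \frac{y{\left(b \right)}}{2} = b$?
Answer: $2660$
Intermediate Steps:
$y{\left(b \right)} = -12 + 2 b$
$7 \left(-19\right) y{\left(-4 \right)} = 7 \left(-19\right) \left(-12 + 2 \left(-4\right)\right) = - 133 \left(-12 - 8\right) = \left(-133\right) \left(-20\right) = 2660$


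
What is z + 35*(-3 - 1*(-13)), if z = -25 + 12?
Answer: 337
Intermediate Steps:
z = -13
z + 35*(-3 - 1*(-13)) = -13 + 35*(-3 - 1*(-13)) = -13 + 35*(-3 + 13) = -13 + 35*10 = -13 + 350 = 337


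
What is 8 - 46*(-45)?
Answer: 2078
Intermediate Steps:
8 - 46*(-45) = 8 + 2070 = 2078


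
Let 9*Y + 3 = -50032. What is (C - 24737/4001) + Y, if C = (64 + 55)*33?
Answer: -59005325/36009 ≈ -1638.6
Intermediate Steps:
C = 3927 (C = 119*33 = 3927)
Y = -50035/9 (Y = -1/3 + (1/9)*(-50032) = -1/3 - 50032/9 = -50035/9 ≈ -5559.4)
(C - 24737/4001) + Y = (3927 - 24737/4001) - 50035/9 = 15687190/4001 - 50035/9 = -59005325/36009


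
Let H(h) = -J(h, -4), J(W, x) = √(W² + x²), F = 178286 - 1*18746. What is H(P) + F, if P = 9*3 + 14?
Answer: 159540 - √1697 ≈ 1.5950e+5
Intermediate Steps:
F = 159540 (F = 178286 - 18746 = 159540)
P = 41 (P = 27 + 14 = 41)
H(h) = -√(16 + h²) (H(h) = -√(h² + (-4)²) = -√(h² + 16) = -√(16 + h²))
H(P) + F = -√(16 + 41²) + 159540 = -√(16 + 1681) + 159540 = -√1697 + 159540 = 159540 - √1697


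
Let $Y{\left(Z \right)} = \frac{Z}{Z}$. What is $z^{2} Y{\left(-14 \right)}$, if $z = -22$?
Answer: $484$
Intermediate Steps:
$Y{\left(Z \right)} = 1$
$z^{2} Y{\left(-14 \right)} = \left(-22\right)^{2} \cdot 1 = 484 \cdot 1 = 484$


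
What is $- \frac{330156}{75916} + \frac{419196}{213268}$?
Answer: $- \frac{2411751642}{1011903343} \approx -2.3834$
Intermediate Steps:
$- \frac{330156}{75916} + \frac{419196}{213268} = \left(-330156\right) \frac{1}{75916} + 419196 \cdot \frac{1}{213268} = - \frac{82539}{18979} + \frac{104799}{53317} = - \frac{2411751642}{1011903343}$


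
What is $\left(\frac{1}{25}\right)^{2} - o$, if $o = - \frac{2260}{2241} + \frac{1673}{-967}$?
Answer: $\frac{3711300172}{1354404375} \approx 2.7402$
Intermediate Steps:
$o = - \frac{5934613}{2167047}$ ($o = \left(-2260\right) \frac{1}{2241} + 1673 \left(- \frac{1}{967}\right) = - \frac{2260}{2241} - \frac{1673}{967} = - \frac{5934613}{2167047} \approx -2.7386$)
$\left(\frac{1}{25}\right)^{2} - o = \left(\frac{1}{25}\right)^{2} - - \frac{5934613}{2167047} = \left(\frac{1}{25}\right)^{2} + \frac{5934613}{2167047} = \frac{1}{625} + \frac{5934613}{2167047} = \frac{3711300172}{1354404375}$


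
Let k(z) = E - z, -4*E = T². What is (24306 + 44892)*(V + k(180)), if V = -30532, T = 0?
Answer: -2125208976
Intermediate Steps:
E = 0 (E = -¼*0² = -¼*0 = 0)
k(z) = -z (k(z) = 0 - z = -z)
(24306 + 44892)*(V + k(180)) = (24306 + 44892)*(-30532 - 1*180) = 69198*(-30532 - 180) = 69198*(-30712) = -2125208976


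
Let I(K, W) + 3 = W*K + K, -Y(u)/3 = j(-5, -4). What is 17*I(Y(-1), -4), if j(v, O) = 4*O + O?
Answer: -3111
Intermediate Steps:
j(v, O) = 5*O
Y(u) = 60 (Y(u) = -15*(-4) = -3*(-20) = 60)
I(K, W) = -3 + K + K*W (I(K, W) = -3 + (W*K + K) = -3 + (K*W + K) = -3 + (K + K*W) = -3 + K + K*W)
17*I(Y(-1), -4) = 17*(-3 + 60 + 60*(-4)) = 17*(-3 + 60 - 240) = 17*(-183) = -3111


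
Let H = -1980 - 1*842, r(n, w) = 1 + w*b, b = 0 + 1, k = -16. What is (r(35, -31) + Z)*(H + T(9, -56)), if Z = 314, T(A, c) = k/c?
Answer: -5609568/7 ≈ -8.0137e+5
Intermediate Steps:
b = 1
T(A, c) = -16/c
r(n, w) = 1 + w (r(n, w) = 1 + w*1 = 1 + w)
H = -2822 (H = -1980 - 842 = -2822)
(r(35, -31) + Z)*(H + T(9, -56)) = ((1 - 31) + 314)*(-2822 - 16/(-56)) = (-30 + 314)*(-2822 - 16*(-1/56)) = 284*(-2822 + 2/7) = 284*(-19752/7) = -5609568/7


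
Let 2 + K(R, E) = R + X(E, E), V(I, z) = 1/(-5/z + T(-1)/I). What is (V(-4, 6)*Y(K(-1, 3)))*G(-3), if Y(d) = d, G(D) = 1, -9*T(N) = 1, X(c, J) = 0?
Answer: 108/29 ≈ 3.7241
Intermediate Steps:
T(N) = -⅑ (T(N) = -⅑*1 = -⅑)
V(I, z) = 1/(-5/z - 1/(9*I))
K(R, E) = -2 + R (K(R, E) = -2 + (R + 0) = -2 + R)
(V(-4, 6)*Y(K(-1, 3)))*G(-3) = ((-9*(-4)*6/(6 + 45*(-4)))*(-2 - 1))*1 = (-9*(-4)*6/(6 - 180)*(-3))*1 = (-9*(-4)*6/(-174)*(-3))*1 = (-9*(-4)*6*(-1/174)*(-3))*1 = -36/29*(-3)*1 = (108/29)*1 = 108/29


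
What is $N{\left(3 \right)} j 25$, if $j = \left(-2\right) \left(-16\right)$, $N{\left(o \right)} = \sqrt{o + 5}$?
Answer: $1600 \sqrt{2} \approx 2262.7$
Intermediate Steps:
$N{\left(o \right)} = \sqrt{5 + o}$
$j = 32$
$N{\left(3 \right)} j 25 = \sqrt{5 + 3} \cdot 32 \cdot 25 = \sqrt{8} \cdot 32 \cdot 25 = 2 \sqrt{2} \cdot 32 \cdot 25 = 64 \sqrt{2} \cdot 25 = 1600 \sqrt{2}$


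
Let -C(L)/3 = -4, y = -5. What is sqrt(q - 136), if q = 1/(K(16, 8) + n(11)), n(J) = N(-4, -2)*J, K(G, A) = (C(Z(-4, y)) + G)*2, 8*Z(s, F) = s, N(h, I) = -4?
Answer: I*sqrt(4893)/6 ≈ 11.658*I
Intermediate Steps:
Z(s, F) = s/8
C(L) = 12 (C(L) = -3*(-4) = 12)
K(G, A) = 24 + 2*G (K(G, A) = (12 + G)*2 = 24 + 2*G)
n(J) = -4*J
q = 1/12 (q = 1/((24 + 2*16) - 4*11) = 1/((24 + 32) - 44) = 1/(56 - 44) = 1/12 ≈ 0.083333)
sqrt(q - 136) = sqrt(1/12 - 136) = sqrt(-1631/12) = I*sqrt(4893)/6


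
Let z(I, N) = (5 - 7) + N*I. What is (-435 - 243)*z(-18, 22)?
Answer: 269844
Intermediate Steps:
z(I, N) = -2 + I*N
(-435 - 243)*z(-18, 22) = (-435 - 243)*(-2 - 18*22) = -678*(-2 - 396) = -678*(-398) = 269844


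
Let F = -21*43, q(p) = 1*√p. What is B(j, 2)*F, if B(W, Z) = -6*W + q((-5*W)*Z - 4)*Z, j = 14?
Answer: 75852 - 21672*I ≈ 75852.0 - 21672.0*I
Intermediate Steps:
q(p) = √p
B(W, Z) = -6*W + Z*√(-4 - 5*W*Z) (B(W, Z) = -6*W + √((-5*W)*Z - 4)*Z = -6*W + √(-5*W*Z - 4)*Z = -6*W + √(-4 - 5*W*Z)*Z = -6*W + Z*√(-4 - 5*W*Z))
F = -903
B(j, 2)*F = (-6*14 + 2*√(-4 - 5*14*2))*(-903) = (-84 + 2*√(-4 - 140))*(-903) = (-84 + 2*√(-144))*(-903) = (-84 + 2*(12*I))*(-903) = (-84 + 24*I)*(-903) = 75852 - 21672*I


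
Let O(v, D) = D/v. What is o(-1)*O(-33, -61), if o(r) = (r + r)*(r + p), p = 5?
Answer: -488/33 ≈ -14.788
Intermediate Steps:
o(r) = 2*r*(5 + r) (o(r) = (r + r)*(r + 5) = (2*r)*(5 + r) = 2*r*(5 + r))
o(-1)*O(-33, -61) = (2*(-1)*(5 - 1))*(-61/(-33)) = (2*(-1)*4)*(-61*(-1/33)) = -8*61/33 = -488/33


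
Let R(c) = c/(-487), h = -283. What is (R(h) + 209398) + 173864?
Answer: 186648877/487 ≈ 3.8326e+5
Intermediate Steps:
R(c) = -c/487 (R(c) = c*(-1/487) = -c/487)
(R(h) + 209398) + 173864 = (-1/487*(-283) + 209398) + 173864 = (283/487 + 209398) + 173864 = 101977109/487 + 173864 = 186648877/487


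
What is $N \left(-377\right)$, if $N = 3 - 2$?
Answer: $-377$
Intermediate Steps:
$N = 1$ ($N = 3 - 2 = 1$)
$N \left(-377\right) = 1 \left(-377\right) = -377$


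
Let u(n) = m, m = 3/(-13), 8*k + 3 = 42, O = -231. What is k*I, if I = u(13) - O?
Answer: 1125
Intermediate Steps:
k = 39/8 (k = -3/8 + (1/8)*42 = -3/8 + 21/4 = 39/8 ≈ 4.8750)
m = -3/13 (m = 3*(-1/13) = -3/13 ≈ -0.23077)
u(n) = -3/13
I = 3000/13 (I = -3/13 - 1*(-231) = -3/13 + 231 = 3000/13 ≈ 230.77)
k*I = (39/8)*(3000/13) = 1125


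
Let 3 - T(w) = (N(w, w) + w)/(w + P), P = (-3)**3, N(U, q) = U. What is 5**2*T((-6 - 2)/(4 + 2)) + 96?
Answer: 2867/17 ≈ 168.65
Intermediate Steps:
P = -27
T(w) = 3 - 2*w/(-27 + w) (T(w) = 3 - (w + w)/(w - 27) = 3 - 2*w/(-27 + w))
5**2*T((-6 - 2)/(4 + 2)) + 96 = 5**2*((-81 + (-6 - 2)/(4 + 2))/(-27 + (-6 - 2)/(4 + 2))) + 96 = 25*((-81 - 8/6)/(-27 - 8/6)) + 96 = 25*((-81 - 8*1/6)/(-27 - 8*1/6)) + 96 = 25*((-81 - 4/3)/(-27 - 4/3)) + 96 = 25*(-247/3/(-85/3)) + 96 = 25*(-3/85*(-247/3)) + 96 = 25*(247/85) + 96 = 1235/17 + 96 = 2867/17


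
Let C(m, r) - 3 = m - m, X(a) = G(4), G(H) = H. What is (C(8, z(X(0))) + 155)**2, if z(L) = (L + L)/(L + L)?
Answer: 24964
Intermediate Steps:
X(a) = 4
z(L) = 1 (z(L) = (2*L)/((2*L)) = (2*L)*(1/(2*L)) = 1)
C(m, r) = 3 (C(m, r) = 3 + (m - m) = 3 + 0 = 3)
(C(8, z(X(0))) + 155)**2 = (3 + 155)**2 = 158**2 = 24964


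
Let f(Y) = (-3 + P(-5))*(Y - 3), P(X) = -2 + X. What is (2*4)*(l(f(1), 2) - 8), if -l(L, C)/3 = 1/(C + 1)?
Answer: -72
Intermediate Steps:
f(Y) = 30 - 10*Y (f(Y) = (-3 + (-2 - 5))*(Y - 3) = (-3 - 7)*(-3 + Y) = -10*(-3 + Y) = 30 - 10*Y)
l(L, C) = -3/(1 + C) (l(L, C) = -3/(C + 1) = -3/(1 + C))
(2*4)*(l(f(1), 2) - 8) = (2*4)*(-3/(1 + 2) - 8) = 8*(-3/3 - 8) = 8*(-3*⅓ - 8) = 8*(-1 - 8) = 8*(-9) = -72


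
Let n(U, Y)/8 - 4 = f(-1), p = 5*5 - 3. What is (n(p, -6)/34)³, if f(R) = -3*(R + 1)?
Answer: 4096/4913 ≈ 0.83371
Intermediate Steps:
f(R) = -3 - 3*R (f(R) = -3*(1 + R) = -3 - 3*R)
p = 22 (p = 25 - 3 = 22)
n(U, Y) = 32 (n(U, Y) = 32 + 8*(-3 - 3*(-1)) = 32 + 8*(-3 + 3) = 32 + 8*0 = 32 + 0 = 32)
(n(p, -6)/34)³ = (32/34)³ = (32*(1/34))³ = (16/17)³ = 4096/4913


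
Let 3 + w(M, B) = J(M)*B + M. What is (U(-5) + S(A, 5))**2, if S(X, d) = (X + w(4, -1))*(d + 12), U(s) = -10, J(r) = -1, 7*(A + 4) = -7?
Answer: 3721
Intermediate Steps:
A = -5 (A = -4 + (1/7)*(-7) = -4 - 1 = -5)
w(M, B) = -3 + M - B (w(M, B) = -3 + (-B + M) = -3 + (M - B) = -3 + M - B)
S(X, d) = (2 + X)*(12 + d) (S(X, d) = (X + (-3 + 4 - 1*(-1)))*(d + 12) = (X + (-3 + 4 + 1))*(12 + d) = (X + 2)*(12 + d) = (2 + X)*(12 + d))
(U(-5) + S(A, 5))**2 = (-10 + (24 + 2*5 + 12*(-5) - 5*5))**2 = (-10 + (24 + 10 - 60 - 25))**2 = (-10 - 51)**2 = (-61)**2 = 3721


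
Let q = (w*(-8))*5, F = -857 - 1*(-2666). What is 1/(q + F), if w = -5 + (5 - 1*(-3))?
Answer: 1/1689 ≈ 0.00059207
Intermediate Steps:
F = 1809 (F = -857 + 2666 = 1809)
w = 3 (w = -5 + (5 + 3) = -5 + 8 = 3)
q = -120 (q = (3*(-8))*5 = -24*5 = -120)
1/(q + F) = 1/(-120 + 1809) = 1/1689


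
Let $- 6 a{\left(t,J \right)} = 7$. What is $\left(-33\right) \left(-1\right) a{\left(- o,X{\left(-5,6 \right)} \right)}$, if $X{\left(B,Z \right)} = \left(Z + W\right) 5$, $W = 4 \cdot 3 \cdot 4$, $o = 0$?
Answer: $- \frac{77}{2} \approx -38.5$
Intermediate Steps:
$W = 48$ ($W = 12 \cdot 4 = 48$)
$X{\left(B,Z \right)} = 240 + 5 Z$ ($X{\left(B,Z \right)} = \left(Z + 48\right) 5 = \left(48 + Z\right) 5 = 240 + 5 Z$)
$a{\left(t,J \right)} = - \frac{7}{6}$ ($a{\left(t,J \right)} = \left(- \frac{1}{6}\right) 7 = - \frac{7}{6}$)
$\left(-33\right) \left(-1\right) a{\left(- o,X{\left(-5,6 \right)} \right)} = \left(-33\right) \left(-1\right) \left(- \frac{7}{6}\right) = 33 \left(- \frac{7}{6}\right) = - \frac{77}{2}$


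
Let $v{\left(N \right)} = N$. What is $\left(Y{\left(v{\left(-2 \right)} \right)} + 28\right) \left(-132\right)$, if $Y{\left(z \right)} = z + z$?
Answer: $-3168$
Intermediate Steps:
$Y{\left(z \right)} = 2 z$
$\left(Y{\left(v{\left(-2 \right)} \right)} + 28\right) \left(-132\right) = \left(2 \left(-2\right) + 28\right) \left(-132\right) = \left(-4 + 28\right) \left(-132\right) = 24 \left(-132\right) = -3168$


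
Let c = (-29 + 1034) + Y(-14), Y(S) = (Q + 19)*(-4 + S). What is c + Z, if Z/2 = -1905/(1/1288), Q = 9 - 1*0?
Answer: -4906779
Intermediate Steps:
Q = 9 (Q = 9 + 0 = 9)
Y(S) = -112 + 28*S (Y(S) = (9 + 19)*(-4 + S) = 28*(-4 + S) = -112 + 28*S)
Z = -4907280 (Z = 2*(-1905/(1/1288)) = 2*(-1905/1/1288) = 2*(-1905*1288) = 2*(-2453640) = -4907280)
c = 501 (c = (-29 + 1034) + (-112 + 28*(-14)) = 1005 + (-112 - 392) = 1005 - 504 = 501)
c + Z = 501 - 4907280 = -4906779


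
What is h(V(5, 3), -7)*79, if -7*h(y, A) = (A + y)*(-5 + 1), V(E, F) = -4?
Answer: -3476/7 ≈ -496.57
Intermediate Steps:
h(y, A) = 4*A/7 + 4*y/7 (h(y, A) = -(A + y)*(-5 + 1)/7 = -(A + y)*(-4)/7 = -(-4*A - 4*y)/7 = 4*A/7 + 4*y/7)
h(V(5, 3), -7)*79 = ((4/7)*(-7) + (4/7)*(-4))*79 = (-4 - 16/7)*79 = -44/7*79 = -3476/7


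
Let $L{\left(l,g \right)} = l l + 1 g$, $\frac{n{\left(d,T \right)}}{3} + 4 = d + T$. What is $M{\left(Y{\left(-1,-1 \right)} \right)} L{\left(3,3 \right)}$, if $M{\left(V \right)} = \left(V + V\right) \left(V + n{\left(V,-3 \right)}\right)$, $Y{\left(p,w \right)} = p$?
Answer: $600$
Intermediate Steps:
$n{\left(d,T \right)} = -12 + 3 T + 3 d$ ($n{\left(d,T \right)} = -12 + 3 \left(d + T\right) = -12 + 3 \left(T + d\right) = -12 + \left(3 T + 3 d\right) = -12 + 3 T + 3 d$)
$L{\left(l,g \right)} = g + l^{2}$ ($L{\left(l,g \right)} = l^{2} + g = g + l^{2}$)
$M{\left(V \right)} = 2 V \left(-21 + 4 V\right)$ ($M{\left(V \right)} = \left(V + V\right) \left(V + \left(-12 + 3 \left(-3\right) + 3 V\right)\right) = 2 V \left(V - \left(21 - 3 V\right)\right) = 2 V \left(V + \left(-21 + 3 V\right)\right) = 2 V \left(-21 + 4 V\right)$)
$M{\left(Y{\left(-1,-1 \right)} \right)} L{\left(3,3 \right)} = 2 \left(-1\right) \left(-21 + 4 \left(-1\right)\right) \left(3 + 3^{2}\right) = 2 \left(-1\right) \left(-21 - 4\right) \left(3 + 9\right) = 2 \left(-1\right) \left(-25\right) 12 = 50 \cdot 12 = 600$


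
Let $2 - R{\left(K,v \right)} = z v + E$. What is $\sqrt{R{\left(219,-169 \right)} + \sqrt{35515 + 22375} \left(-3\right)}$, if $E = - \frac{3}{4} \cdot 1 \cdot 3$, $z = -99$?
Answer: $\frac{\sqrt{-66907 - 12 \sqrt{57890}}}{2} \approx 132.09 i$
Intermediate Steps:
$E = - \frac{9}{4}$ ($E = \left(-3\right) \frac{1}{4} \cdot 1 \cdot 3 = \left(- \frac{3}{4}\right) 1 \cdot 3 = \left(- \frac{3}{4}\right) 3 = - \frac{9}{4} \approx -2.25$)
$R{\left(K,v \right)} = \frac{17}{4} + 99 v$ ($R{\left(K,v \right)} = 2 - \left(- 99 v - \frac{9}{4}\right) = 2 - \left(- \frac{9}{4} - 99 v\right) = 2 + \left(\frac{9}{4} + 99 v\right) = \frac{17}{4} + 99 v$)
$\sqrt{R{\left(219,-169 \right)} + \sqrt{35515 + 22375} \left(-3\right)} = \sqrt{\left(\frac{17}{4} + 99 \left(-169\right)\right) + \sqrt{35515 + 22375} \left(-3\right)} = \sqrt{\left(\frac{17}{4} - 16731\right) + \sqrt{57890} \left(-3\right)} = \sqrt{- \frac{66907}{4} - 3 \sqrt{57890}}$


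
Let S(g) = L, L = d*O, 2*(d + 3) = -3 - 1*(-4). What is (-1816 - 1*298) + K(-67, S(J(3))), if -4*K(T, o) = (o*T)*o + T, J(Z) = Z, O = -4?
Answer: -1689/4 ≈ -422.25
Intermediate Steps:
d = -5/2 (d = -3 + (-3 - 1*(-4))/2 = -3 + (-3 + 4)/2 = -3 + (½)*1 = -3 + ½ = -5/2 ≈ -2.5000)
L = 10 (L = -5/2*(-4) = 10)
S(g) = 10
K(T, o) = -T/4 - T*o²/4 (K(T, o) = -((o*T)*o + T)/4 = -((T*o)*o + T)/4 = -(T*o² + T)/4 = -(T + T*o²)/4 = -T/4 - T*o²/4)
(-1816 - 1*298) + K(-67, S(J(3))) = (-1816 - 1*298) - ¼*(-67)*(1 + 10²) = (-1816 - 298) - ¼*(-67)*(1 + 100) = -2114 - ¼*(-67)*101 = -2114 + 6767/4 = -1689/4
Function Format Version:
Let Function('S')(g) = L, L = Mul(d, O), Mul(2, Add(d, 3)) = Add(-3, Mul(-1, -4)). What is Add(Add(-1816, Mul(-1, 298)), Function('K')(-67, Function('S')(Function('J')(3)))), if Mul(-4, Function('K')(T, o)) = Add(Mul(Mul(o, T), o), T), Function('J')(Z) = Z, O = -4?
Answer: Rational(-1689, 4) ≈ -422.25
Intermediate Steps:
d = Rational(-5, 2) (d = Add(-3, Mul(Rational(1, 2), Add(-3, Mul(-1, -4)))) = Add(-3, Mul(Rational(1, 2), Add(-3, 4))) = Add(-3, Mul(Rational(1, 2), 1)) = Add(-3, Rational(1, 2)) = Rational(-5, 2) ≈ -2.5000)
L = 10 (L = Mul(Rational(-5, 2), -4) = 10)
Function('S')(g) = 10
Function('K')(T, o) = Add(Mul(Rational(-1, 4), T), Mul(Rational(-1, 4), T, Pow(o, 2))) (Function('K')(T, o) = Mul(Rational(-1, 4), Add(Mul(Mul(o, T), o), T)) = Mul(Rational(-1, 4), Add(Mul(Mul(T, o), o), T)) = Mul(Rational(-1, 4), Add(Mul(T, Pow(o, 2)), T)) = Mul(Rational(-1, 4), Add(T, Mul(T, Pow(o, 2)))) = Add(Mul(Rational(-1, 4), T), Mul(Rational(-1, 4), T, Pow(o, 2))))
Add(Add(-1816, Mul(-1, 298)), Function('K')(-67, Function('S')(Function('J')(3)))) = Add(Add(-1816, Mul(-1, 298)), Mul(Rational(-1, 4), -67, Add(1, Pow(10, 2)))) = Add(Add(-1816, -298), Mul(Rational(-1, 4), -67, Add(1, 100))) = Add(-2114, Mul(Rational(-1, 4), -67, 101)) = Add(-2114, Rational(6767, 4)) = Rational(-1689, 4)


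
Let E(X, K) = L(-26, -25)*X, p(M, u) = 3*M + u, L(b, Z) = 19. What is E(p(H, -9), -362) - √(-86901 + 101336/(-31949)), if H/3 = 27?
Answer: 4446 - I*√88706442749365/31949 ≈ 4446.0 - 294.79*I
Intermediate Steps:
H = 81 (H = 3*27 = 81)
p(M, u) = u + 3*M
E(X, K) = 19*X
E(p(H, -9), -362) - √(-86901 + 101336/(-31949)) = 19*(-9 + 3*81) - √(-86901 + 101336/(-31949)) = 19*(-9 + 243) - √(-86901 + 101336*(-1/31949)) = 19*234 - √(-86901 - 101336/31949) = 4446 - √(-2776501385/31949) = 4446 - I*√88706442749365/31949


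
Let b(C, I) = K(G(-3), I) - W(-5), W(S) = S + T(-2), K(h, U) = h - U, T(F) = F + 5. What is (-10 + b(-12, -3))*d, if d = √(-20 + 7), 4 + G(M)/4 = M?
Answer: -33*I*√13 ≈ -118.98*I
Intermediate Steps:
T(F) = 5 + F
G(M) = -16 + 4*M
d = I*√13 (d = √(-13) = I*√13 ≈ 3.6056*I)
W(S) = 3 + S (W(S) = S + (5 - 2) = S + 3 = 3 + S)
b(C, I) = -26 - I (b(C, I) = ((-16 + 4*(-3)) - I) - (3 - 5) = ((-16 - 12) - I) - 1*(-2) = (-28 - I) + 2 = -26 - I)
(-10 + b(-12, -3))*d = (-10 + (-26 - 1*(-3)))*(I*√13) = (-10 + (-26 + 3))*(I*√13) = (-10 - 23)*(I*√13) = -33*I*√13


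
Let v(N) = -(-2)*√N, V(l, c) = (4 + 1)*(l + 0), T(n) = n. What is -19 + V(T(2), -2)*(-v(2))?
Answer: -19 - 20*√2 ≈ -47.284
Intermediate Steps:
V(l, c) = 5*l
v(N) = 2*√N
-19 + V(T(2), -2)*(-v(2)) = -19 + (5*2)*(-2*√2) = -19 + 10*(-2*√2) = -19 - 20*√2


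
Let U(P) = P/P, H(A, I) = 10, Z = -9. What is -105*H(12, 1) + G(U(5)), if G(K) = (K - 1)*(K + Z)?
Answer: -1050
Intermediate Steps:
U(P) = 1
G(K) = (-1 + K)*(-9 + K) (G(K) = (K - 1)*(K - 9) = (-1 + K)*(-9 + K))
-105*H(12, 1) + G(U(5)) = -105*10 + (9 + 1² - 10*1) = -1050 + (9 + 1 - 10) = -1050 + 0 = -1050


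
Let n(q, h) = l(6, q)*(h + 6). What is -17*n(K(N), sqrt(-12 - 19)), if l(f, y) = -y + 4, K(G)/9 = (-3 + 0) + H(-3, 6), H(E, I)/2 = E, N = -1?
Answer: -8670 - 1445*I*sqrt(31) ≈ -8670.0 - 8045.4*I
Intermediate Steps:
H(E, I) = 2*E
K(G) = -81 (K(G) = 9*((-3 + 0) + 2*(-3)) = 9*(-3 - 6) = 9*(-9) = -81)
l(f, y) = 4 - y
n(q, h) = (4 - q)*(6 + h) (n(q, h) = (4 - q)*(h + 6) = (4 - q)*(6 + h))
-17*n(K(N), sqrt(-12 - 19)) = -(-17)*(-4 - 81)*(6 + sqrt(-12 - 19)) = -(-17)*(-85)*(6 + sqrt(-31)) = -(-17)*(-85)*(6 + I*sqrt(31)) = -17*(510 + 85*I*sqrt(31)) = -8670 - 1445*I*sqrt(31)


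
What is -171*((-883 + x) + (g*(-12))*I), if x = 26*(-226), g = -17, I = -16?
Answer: 1713933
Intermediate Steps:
x = -5876
-171*((-883 + x) + (g*(-12))*I) = -171*((-883 - 5876) - 17*(-12)*(-16)) = -171*(-6759 + 204*(-16)) = -171*(-6759 - 3264) = -171*(-10023) = 1713933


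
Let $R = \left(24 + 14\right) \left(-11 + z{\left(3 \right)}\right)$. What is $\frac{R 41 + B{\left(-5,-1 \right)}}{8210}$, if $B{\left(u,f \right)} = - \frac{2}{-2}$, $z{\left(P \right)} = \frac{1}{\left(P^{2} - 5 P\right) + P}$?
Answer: $- \frac{52969}{24630} \approx -2.1506$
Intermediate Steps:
$z{\left(P \right)} = \frac{1}{P^{2} - 4 P}$
$B{\left(u,f \right)} = 1$ ($B{\left(u,f \right)} = \left(-2\right) \left(- \frac{1}{2}\right) = 1$)
$R = - \frac{1292}{3}$ ($R = \left(24 + 14\right) \left(-11 + \frac{1}{3 \left(-4 + 3\right)}\right) = 38 \left(-11 + \frac{1}{3 \left(-1\right)}\right) = 38 \left(-11 + \frac{1}{3} \left(-1\right)\right) = 38 \left(-11 - \frac{1}{3}\right) = 38 \left(- \frac{34}{3}\right) = - \frac{1292}{3} \approx -430.67$)
$\frac{R 41 + B{\left(-5,-1 \right)}}{8210} = \frac{\left(- \frac{1292}{3}\right) 41 + 1}{8210} = \left(- \frac{52972}{3} + 1\right) \frac{1}{8210} = \left(- \frac{52969}{3}\right) \frac{1}{8210} = - \frac{52969}{24630}$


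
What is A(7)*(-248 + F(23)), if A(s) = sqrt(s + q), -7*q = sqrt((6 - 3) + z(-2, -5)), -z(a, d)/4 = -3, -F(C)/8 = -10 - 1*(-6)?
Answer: -216*sqrt(343 - 7*sqrt(15))/7 ≈ -548.43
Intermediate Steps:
F(C) = 32 (F(C) = -8*(-10 - 1*(-6)) = -8*(-10 + 6) = -8*(-4) = 32)
z(a, d) = 12 (z(a, d) = -4*(-3) = 12)
q = -sqrt(15)/7 (q = -sqrt((6 - 3) + 12)/7 = -sqrt(3 + 12)/7 = -sqrt(15)/7 ≈ -0.55328)
A(s) = sqrt(s - sqrt(15)/7)
A(7)*(-248 + F(23)) = (sqrt(-7*sqrt(15) + 49*7)/7)*(-248 + 32) = (sqrt(-7*sqrt(15) + 343)/7)*(-216) = (sqrt(343 - 7*sqrt(15))/7)*(-216) = -216*sqrt(343 - 7*sqrt(15))/7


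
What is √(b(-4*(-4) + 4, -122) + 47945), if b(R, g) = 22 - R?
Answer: √47947 ≈ 218.97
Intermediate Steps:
√(b(-4*(-4) + 4, -122) + 47945) = √((22 - (-4*(-4) + 4)) + 47945) = √((22 - (16 + 4)) + 47945) = √((22 - 1*20) + 47945) = √((22 - 20) + 47945) = √(2 + 47945) = √47947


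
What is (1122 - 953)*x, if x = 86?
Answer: 14534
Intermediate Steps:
(1122 - 953)*x = (1122 - 953)*86 = 169*86 = 14534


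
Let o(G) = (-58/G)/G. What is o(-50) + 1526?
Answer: 1907471/1250 ≈ 1526.0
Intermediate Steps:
o(G) = -58/G**2
o(-50) + 1526 = -58/(-50)**2 + 1526 = -58*1/2500 + 1526 = -29/1250 + 1526 = 1907471/1250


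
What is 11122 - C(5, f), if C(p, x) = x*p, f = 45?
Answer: 10897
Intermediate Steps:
C(p, x) = p*x
11122 - C(5, f) = 11122 - 5*45 = 11122 - 1*225 = 11122 - 225 = 10897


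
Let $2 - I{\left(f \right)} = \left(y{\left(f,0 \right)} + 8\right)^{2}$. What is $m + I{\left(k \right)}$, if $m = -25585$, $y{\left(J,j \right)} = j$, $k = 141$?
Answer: $-25647$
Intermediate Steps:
$I{\left(f \right)} = -62$ ($I{\left(f \right)} = 2 - \left(0 + 8\right)^{2} = 2 - 8^{2} = 2 - 64 = -62$)
$m + I{\left(k \right)} = -25585 - 62 = -25647$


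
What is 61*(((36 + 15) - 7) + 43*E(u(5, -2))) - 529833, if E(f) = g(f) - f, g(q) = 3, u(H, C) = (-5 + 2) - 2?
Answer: -506165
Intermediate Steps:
u(H, C) = -5 (u(H, C) = -3 - 2 = -5)
E(f) = 3 - f
61*(((36 + 15) - 7) + 43*E(u(5, -2))) - 529833 = 61*(((36 + 15) - 7) + 43*(3 - 1*(-5))) - 529833 = 61*((51 - 7) + 43*(3 + 5)) - 529833 = 61*(44 + 43*8) - 529833 = 61*(44 + 344) - 529833 = 61*388 - 529833 = 23668 - 529833 = -506165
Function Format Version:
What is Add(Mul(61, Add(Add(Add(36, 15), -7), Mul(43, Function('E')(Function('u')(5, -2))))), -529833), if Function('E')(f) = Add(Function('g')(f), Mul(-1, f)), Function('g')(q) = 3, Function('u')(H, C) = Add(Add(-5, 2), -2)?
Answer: -506165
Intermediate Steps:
Function('u')(H, C) = -5 (Function('u')(H, C) = Add(-3, -2) = -5)
Function('E')(f) = Add(3, Mul(-1, f))
Add(Mul(61, Add(Add(Add(36, 15), -7), Mul(43, Function('E')(Function('u')(5, -2))))), -529833) = Add(Mul(61, Add(Add(Add(36, 15), -7), Mul(43, Add(3, Mul(-1, -5))))), -529833) = Add(Mul(61, Add(Add(51, -7), Mul(43, Add(3, 5)))), -529833) = Add(Mul(61, Add(44, Mul(43, 8))), -529833) = Add(Mul(61, Add(44, 344)), -529833) = Add(Mul(61, 388), -529833) = Add(23668, -529833) = -506165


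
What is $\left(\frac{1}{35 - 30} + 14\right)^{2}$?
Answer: $\frac{5041}{25} \approx 201.64$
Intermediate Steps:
$\left(\frac{1}{35 - 30} + 14\right)^{2} = \left(\frac{1}{5} + 14\right)^{2} = \left(\frac{71}{5}\right)^{2} = \frac{5041}{25}$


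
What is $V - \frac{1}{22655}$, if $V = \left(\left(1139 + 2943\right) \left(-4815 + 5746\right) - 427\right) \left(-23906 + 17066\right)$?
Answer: $- \frac{588835588383001}{22655} \approx -2.5991 \cdot 10^{10}$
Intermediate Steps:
$V = -25991418600$ ($V = \left(4082 \cdot 931 - 427\right) \left(-6840\right) = \left(3800342 - 427\right) \left(-6840\right) = 3799915 \left(-6840\right) = -25991418600$)
$V - \frac{1}{22655} = -25991418600 - \frac{1}{22655} = - \frac{588835588383001}{22655}$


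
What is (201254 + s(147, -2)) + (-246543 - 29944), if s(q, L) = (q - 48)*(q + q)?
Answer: -46127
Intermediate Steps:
s(q, L) = 2*q*(-48 + q) (s(q, L) = (-48 + q)*(2*q) = 2*q*(-48 + q))
(201254 + s(147, -2)) + (-246543 - 29944) = (201254 + 2*147*(-48 + 147)) + (-246543 - 29944) = (201254 + 2*147*99) - 276487 = (201254 + 29106) - 276487 = 230360 - 276487 = -46127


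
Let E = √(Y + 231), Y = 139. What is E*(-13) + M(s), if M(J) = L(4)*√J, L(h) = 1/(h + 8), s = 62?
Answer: -13*√370 + √62/12 ≈ -249.40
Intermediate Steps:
L(h) = 1/(8 + h)
E = √370 (E = √(139 + 231) = √370 ≈ 19.235)
M(J) = √J/12 (M(J) = √J/(8 + 4) = √J/12)
E*(-13) + M(s) = √370*(-13) + √62/12 = -13*√370 + √62/12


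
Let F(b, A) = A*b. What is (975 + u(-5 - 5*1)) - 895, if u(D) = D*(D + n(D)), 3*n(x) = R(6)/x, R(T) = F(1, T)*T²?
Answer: 252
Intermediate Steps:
R(T) = T³ (R(T) = (T*1)*T² = T*T² = T³)
n(x) = 72/x (n(x) = (6³/x)/3 = (216/x)/3 = 72/x)
u(D) = D*(D + 72/D)
(975 + u(-5 - 5*1)) - 895 = (975 + (72 + (-5 - 5*1)²)) - 895 = (975 + (72 + (-5 - 5)²)) - 895 = (975 + (72 + (-10)²)) - 895 = (975 + (72 + 100)) - 895 = (975 + 172) - 895 = 1147 - 895 = 252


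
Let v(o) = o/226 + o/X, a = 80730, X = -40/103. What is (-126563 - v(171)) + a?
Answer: -205178311/4520 ≈ -45393.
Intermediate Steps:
X = -40/103 (X = -40*1/103 = -40/103 ≈ -0.38835)
v(o) = -11619*o/4520 (v(o) = o/226 + o/(-40/103) = o*(1/226) + o*(-103/40) = o/226 - 103*o/40 = -11619*o/4520)
(-126563 - v(171)) + a = (-126563 - (-11619)*171/4520) + 80730 = (-126563 - 1*(-1986849/4520)) + 80730 = (-126563 + 1986849/4520) + 80730 = -570077911/4520 + 80730 = -205178311/4520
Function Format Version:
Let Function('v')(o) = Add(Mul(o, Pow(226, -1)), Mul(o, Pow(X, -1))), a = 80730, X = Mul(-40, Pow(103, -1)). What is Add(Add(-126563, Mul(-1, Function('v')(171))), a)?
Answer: Rational(-205178311, 4520) ≈ -45393.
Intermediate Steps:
X = Rational(-40, 103) (X = Mul(-40, Rational(1, 103)) = Rational(-40, 103) ≈ -0.38835)
Function('v')(o) = Mul(Rational(-11619, 4520), o) (Function('v')(o) = Add(Mul(o, Pow(226, -1)), Mul(o, Pow(Rational(-40, 103), -1))) = Add(Mul(o, Rational(1, 226)), Mul(o, Rational(-103, 40))) = Add(Mul(Rational(1, 226), o), Mul(Rational(-103, 40), o)) = Mul(Rational(-11619, 4520), o))
Add(Add(-126563, Mul(-1, Function('v')(171))), a) = Add(Add(-126563, Mul(-1, Mul(Rational(-11619, 4520), 171))), 80730) = Add(Add(-126563, Mul(-1, Rational(-1986849, 4520))), 80730) = Add(Add(-126563, Rational(1986849, 4520)), 80730) = Add(Rational(-570077911, 4520), 80730) = Rational(-205178311, 4520)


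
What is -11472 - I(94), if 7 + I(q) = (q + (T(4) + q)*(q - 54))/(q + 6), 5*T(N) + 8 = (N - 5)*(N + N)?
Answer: -575113/50 ≈ -11502.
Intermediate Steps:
T(N) = -8/5 + 2*N*(-5 + N)/5 (T(N) = -8/5 + ((N - 5)*(N + N))/5 = -8/5 + ((-5 + N)*(2*N))/5 = -8/5 + (2*N*(-5 + N))/5 = -8/5 + 2*N*(-5 + N)/5)
I(q) = -7 + (q + (-54 + q)*(-16/5 + q))/(6 + q) (I(q) = -7 + (q + ((-8/5 - 2*4 + (⅖)*4²) + q)*(q - 54))/(q + 6) = -7 + (q + ((-8/5 - 8 + (⅖)*16) + q)*(-54 + q))/(6 + q) = -7 + (q + ((-8/5 - 8 + 32/5) + q)*(-54 + q))/(6 + q) = -7 + (q + (-16/5 + q)*(-54 + q))/(6 + q) = -7 + (q + (-54 + q)*(-16/5 + q))/(6 + q))
-11472 - I(94) = -11472 - (654 - 316*94 + 5*94²)/(5*(6 + 94)) = -11472 - (654 - 29704 + 5*8836)/(5*100) = -11472 - (654 - 29704 + 44180)/(5*100) = -11472 - 15130/(5*100) = -11472 - 1*1513/50 = -11472 - 1513/50 = -575113/50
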